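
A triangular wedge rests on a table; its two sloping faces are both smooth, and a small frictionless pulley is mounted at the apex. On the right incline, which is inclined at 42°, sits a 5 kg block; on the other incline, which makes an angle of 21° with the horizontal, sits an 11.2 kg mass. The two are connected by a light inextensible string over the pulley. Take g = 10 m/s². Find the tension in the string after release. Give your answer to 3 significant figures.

Resolve each weight along its own incline: the 5 kg mass has component 5 × 10 × sin 42° = 33.457 N down its slope, and the 11.2 kg mass has 11.2 × 10 × sin 21° = 40.137 N down its slope.
The 11.2 kg side's 40.137 N exceeds the other side's 33.457 N, so that mass slides down and the 5 kg mass slides up. Taking that direction as positive, Newton's second law for the whole system gives 40.137 − 33.457 = (5 + 11.2) a, so a = 6.680 / 16.2 = 0.4123 m/s².
For the 5 kg mass (up-slope positive): T − 33.457 = 5 × 0.4123, so T = 35.519 N.

35.5 N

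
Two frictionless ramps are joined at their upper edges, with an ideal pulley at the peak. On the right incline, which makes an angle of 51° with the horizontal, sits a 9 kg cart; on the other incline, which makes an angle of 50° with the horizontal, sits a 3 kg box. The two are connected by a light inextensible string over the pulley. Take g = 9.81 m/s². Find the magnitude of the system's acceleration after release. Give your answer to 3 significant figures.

3.84 m/s²

Resolve each weight along its own incline: the 9 kg mass has component 9 × 9.81 × sin 51° = 68.614 N down its slope, and the 3 kg mass has 3 × 9.81 × sin 50° = 22.545 N down its slope.
The 9 kg side's 68.614 N exceeds the other side's 22.545 N, so that mass slides down and the 3 kg mass slides up. Taking that direction as positive, Newton's second law for the whole system gives 68.614 − 22.545 = (9 + 3) a, so a = 46.069 / 12 = 3.8391 m/s².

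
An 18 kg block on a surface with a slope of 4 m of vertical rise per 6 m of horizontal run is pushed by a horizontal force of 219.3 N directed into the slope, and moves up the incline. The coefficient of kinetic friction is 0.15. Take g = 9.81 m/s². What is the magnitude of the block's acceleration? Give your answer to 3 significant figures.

The horizontal push has components F cos 33.69° = 219.3 × 0.8321 = 182.480 N up the incline and F sin 33.69° = 219.3 × 0.5547 = 121.646 N pressing into the surface.
The normal force is therefore N = mg cos 33.69° + F sin 33.69° = 146.932 + 121.646 = 268.578 N, and kinetic friction down the slope is μN = 0.15 × 268.578 = 40.287 N.
Along the incline: F cos 33.69° − mg sin 33.69° − μN = ma, so 182.480 − 97.949 − 40.287 = 18 a, giving a = 2.4580 m/s².

2.46 m/s²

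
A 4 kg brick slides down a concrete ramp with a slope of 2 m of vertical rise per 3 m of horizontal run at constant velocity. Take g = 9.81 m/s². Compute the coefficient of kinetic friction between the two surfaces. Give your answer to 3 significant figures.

At constant velocity the net force along the incline is zero: mg sin 33.69° = μ mg cos 33.69°.
So μ = tan 33.69° = 0.5547 / 0.8321 = 0.6666.

0.667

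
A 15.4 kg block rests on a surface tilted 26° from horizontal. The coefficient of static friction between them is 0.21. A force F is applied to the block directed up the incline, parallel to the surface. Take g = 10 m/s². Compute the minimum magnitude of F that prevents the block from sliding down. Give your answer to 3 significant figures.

38.4 N

The normal force is N = mg cos 26° = 138.414 N. With F at its minimum the block is on the verge of sliding down, so static friction is at its maximum μ_s N = 0.21 × 138.414 = 29.067 N and acts up the slope.
Equilibrium along the incline: F + μ_s N = mg sin 26°, so F = 67.509 − 29.067 = 38.442 N.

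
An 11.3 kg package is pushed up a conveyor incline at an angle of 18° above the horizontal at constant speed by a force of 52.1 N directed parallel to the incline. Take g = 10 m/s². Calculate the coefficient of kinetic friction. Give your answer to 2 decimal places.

0.16

At constant speed ΣF = 0 along the incline. The applied 52.1 N acts up the slope; the weight component mg sin 18° = 34.919 N and kinetic friction μN both act down the slope.
So 52.1 = 34.919 + μ × 107.469, giving μ = (52.1 − 34.919) / 107.469 = 0.1599.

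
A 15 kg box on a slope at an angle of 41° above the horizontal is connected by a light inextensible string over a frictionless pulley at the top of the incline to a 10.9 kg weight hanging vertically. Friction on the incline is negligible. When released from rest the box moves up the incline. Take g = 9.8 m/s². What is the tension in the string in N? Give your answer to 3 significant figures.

102 N

For the box on the incline: the weight component along the slope is m₁g sin 41° = 15 × 9.8 × 0.6561 = 96.447 N and the normal force is N = m₁g cos 41° = 110.942 N.
Newton's second law for the box (up-slope positive): T − 96.447 = 15 a. For the hanging weight (downward positive): 10.9 × 9.8 − T = 10.9 a.
Adding the two equations eliminates T: 10.373 = 25.9 a, so a = 0.4005 m/s².
Then from the hanging weight's equation, T = 10.9 × (9.8 − 0.4005) = 102.455 N.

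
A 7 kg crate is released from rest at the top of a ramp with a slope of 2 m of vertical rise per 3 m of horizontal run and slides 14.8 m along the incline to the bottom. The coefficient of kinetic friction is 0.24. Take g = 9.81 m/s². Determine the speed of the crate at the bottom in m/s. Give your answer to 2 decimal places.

The weight component along the incline is mg sin 33.69° = 38.091 N and the normal force is N = mg cos 33.69° = 57.137 N.
Friction up the slope is f = μN = 0.24 × 57.137 = 13.713 N, so the net downslope force is 38.091 − 13.713 = 24.378 N and a = 24.378 / 7 = 3.4826 m/s².
Starting from rest over a distance of 14.8 m, v² = 2aL = 2 × 3.4826 × 14.8 = 103.0850, so v = 10.1531 m/s.

10.15 m/s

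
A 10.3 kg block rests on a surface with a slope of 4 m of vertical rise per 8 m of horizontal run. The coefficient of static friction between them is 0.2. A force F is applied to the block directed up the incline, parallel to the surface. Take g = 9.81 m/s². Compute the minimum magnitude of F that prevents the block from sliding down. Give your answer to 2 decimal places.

The normal force is N = mg cos 26.57° = 90.376 N. With F at its minimum the block is on the verge of sliding down, so static friction is at its maximum μ_s N = 0.2 × 90.376 = 18.075 N and acts up the slope.
Equilibrium along the incline: F + μ_s N = mg sin 26.57°, so F = 45.188 − 18.075 = 27.113 N.

27.11 N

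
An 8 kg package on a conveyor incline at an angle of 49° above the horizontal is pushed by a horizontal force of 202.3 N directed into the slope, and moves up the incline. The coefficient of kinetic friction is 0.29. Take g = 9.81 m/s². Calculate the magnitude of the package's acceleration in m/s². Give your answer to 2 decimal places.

1.79 m/s²

The horizontal push has components F cos 49° = 202.3 × 0.6561 = 132.729 N up the incline and F sin 49° = 202.3 × 0.7547 = 152.676 N pressing into the surface.
The normal force is therefore N = mg cos 49° + F sin 49° = 51.491 + 152.676 = 204.167 N, and kinetic friction down the slope is μN = 0.29 × 204.167 = 59.208 N.
Along the incline: F cos 49° − mg sin 49° − μN = ma, so 132.729 − 59.229 − 59.208 = 8 a, giving a = 1.7865 m/s².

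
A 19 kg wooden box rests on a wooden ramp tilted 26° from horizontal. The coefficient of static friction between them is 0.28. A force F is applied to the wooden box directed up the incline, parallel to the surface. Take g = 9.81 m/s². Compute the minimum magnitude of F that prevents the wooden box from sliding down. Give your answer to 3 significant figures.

The normal force is N = mg cos 26° = 167.526 N. With F at its minimum the wooden box is on the verge of sliding down, so static friction is at its maximum μ_s N = 0.28 × 167.526 = 46.907 N and acts up the slope.
Equilibrium along the incline: F + μ_s N = mg sin 26°, so F = 81.708 − 46.907 = 34.801 N.

34.8 N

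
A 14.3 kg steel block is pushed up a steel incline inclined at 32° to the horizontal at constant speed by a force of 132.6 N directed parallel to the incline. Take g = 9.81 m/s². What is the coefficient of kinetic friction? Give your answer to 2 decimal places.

0.49

At constant speed ΣF = 0 along the incline. The applied 132.6 N acts up the slope; the weight component mg sin 32° = 74.339 N and kinetic friction μN both act down the slope.
So 132.6 = 74.339 + μ × 118.967, giving μ = (132.6 − 74.339) / 118.967 = 0.4897.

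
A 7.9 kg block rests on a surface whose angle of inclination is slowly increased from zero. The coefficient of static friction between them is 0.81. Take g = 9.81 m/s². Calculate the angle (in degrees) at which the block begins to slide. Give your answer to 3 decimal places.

39.007°

At the threshold of sliding, static friction is at its maximum μ_s N and exactly balances the weight component along the incline: mg sin θ = μ_s mg cos θ.
Hence tan θ = μ_s = 0.81, so θ = arctan(0.81) = 39.0075°.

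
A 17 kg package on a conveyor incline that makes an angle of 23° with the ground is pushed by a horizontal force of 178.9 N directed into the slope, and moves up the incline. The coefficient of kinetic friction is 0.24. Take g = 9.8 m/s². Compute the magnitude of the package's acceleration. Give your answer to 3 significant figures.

The horizontal push has components F cos 23° = 178.9 × 0.9205 = 164.677 N up the incline and F sin 23° = 178.9 × 0.3907 = 69.896 N pressing into the surface.
The normal force is therefore N = mg cos 23° + F sin 23° = 153.355 + 69.896 = 223.251 N, and kinetic friction down the slope is μN = 0.24 × 223.251 = 53.580 N.
Along the incline: F cos 23° − mg sin 23° − μN = ma, so 164.677 − 65.091 − 53.580 = 17 a, giving a = 2.7062 m/s².

2.71 m/s²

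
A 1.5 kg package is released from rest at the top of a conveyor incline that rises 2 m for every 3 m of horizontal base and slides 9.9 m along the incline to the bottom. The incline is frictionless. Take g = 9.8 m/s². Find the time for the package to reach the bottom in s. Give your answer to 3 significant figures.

The weight component along the incline is mg sin 33.69° = 8.154 N and the normal force is N = mg cos 33.69° = 12.231 N.
With no friction, a = g sin 33.69° = 5.4361 m/s².
Starting from rest, L = ½at², so t = √(2L/a) = √(2 × 9.9 / 5.4361) = 1.9085 s.

1.91 s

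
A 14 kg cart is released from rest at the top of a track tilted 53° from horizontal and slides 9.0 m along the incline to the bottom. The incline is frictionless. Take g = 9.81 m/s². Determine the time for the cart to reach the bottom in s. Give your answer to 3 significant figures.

1.52 s

The weight component along the incline is mg sin 53° = 109.685 N and the normal force is N = mg cos 53° = 82.653 N.
With no friction, a = g sin 53° = 7.8346 m/s².
Starting from rest, L = ½at², so t = √(2L/a) = √(2 × 9.0 / 7.8346) = 1.5158 s.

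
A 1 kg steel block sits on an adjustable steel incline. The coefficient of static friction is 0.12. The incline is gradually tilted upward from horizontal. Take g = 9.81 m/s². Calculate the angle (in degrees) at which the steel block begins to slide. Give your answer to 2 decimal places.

At the threshold of sliding, static friction is at its maximum μ_s N and exactly balances the weight component along the incline: mg sin θ = μ_s mg cos θ.
Hence tan θ = μ_s = 0.12, so θ = arctan(0.12) = 6.8428°.

6.84°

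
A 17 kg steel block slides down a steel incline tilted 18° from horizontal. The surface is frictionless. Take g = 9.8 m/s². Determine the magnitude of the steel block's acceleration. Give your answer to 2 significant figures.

Resolving the weight along the incline: the component pulling the steel block down the slope is mg sin 18° = 17 × 9.8 × 0.3090 = 51.479 N, and the normal force is N = mg cos 18° = 17 × 9.8 × 0.9511 = 158.453 N.
With no friction the net force along the incline is 51.479 N, so a = g sin 18° = 51.479 / 17 = 3.0282 m/s².

3.0 m/s²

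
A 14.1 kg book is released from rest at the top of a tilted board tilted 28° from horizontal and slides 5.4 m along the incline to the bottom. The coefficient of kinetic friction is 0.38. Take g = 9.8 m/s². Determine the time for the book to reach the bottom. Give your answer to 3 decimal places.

2.868 s

The weight component along the incline is mg sin 28° = 64.872 N and the normal force is N = mg cos 28° = 122.006 N.
Friction up the slope is f = μN = 0.38 × 122.006 = 46.362 N, so the net downslope force is 64.872 − 46.362 = 18.510 N and a = 18.510 / 14.1 = 1.3128 m/s².
Starting from rest, L = ½at², so t = √(2L/a) = √(2 × 5.4 / 1.3128) = 2.8682 s.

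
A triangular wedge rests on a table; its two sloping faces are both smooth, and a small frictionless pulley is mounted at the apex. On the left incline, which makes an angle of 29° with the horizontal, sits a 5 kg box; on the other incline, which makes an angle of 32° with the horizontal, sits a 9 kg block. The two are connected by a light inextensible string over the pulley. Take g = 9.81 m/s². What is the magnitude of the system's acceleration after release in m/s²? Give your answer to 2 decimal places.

Resolve each weight along its own incline: the 5 kg mass has component 5 × 9.81 × sin 29° = 23.780 N down its slope, and the 9 kg mass has 9 × 9.81 × sin 32° = 46.787 N down its slope.
The 9 kg side's 46.787 N exceeds the other side's 23.780 N, so that mass slides down and the 5 kg mass slides up. Taking that direction as positive, Newton's second law for the whole system gives 46.787 − 23.780 = (5 + 9) a, so a = 23.007 / 14 = 1.6434 m/s².

1.64 m/s²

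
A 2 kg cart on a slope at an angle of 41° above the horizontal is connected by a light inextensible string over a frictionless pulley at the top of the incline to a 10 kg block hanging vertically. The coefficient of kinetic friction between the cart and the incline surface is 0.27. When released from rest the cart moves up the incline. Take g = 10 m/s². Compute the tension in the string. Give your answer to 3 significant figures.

For the cart on the incline: the weight component along the slope is m₁g sin 41° = 2 × 10 × 0.6561 = 13.122 N and the normal force is N = m₁g cos 41° = 15.094 N.
Kinetic friction opposes the cart's motion up the incline: f = μN = 0.27 × 15.094 = 4.075 N acting down the slope.
Newton's second law for the cart (up-slope positive): T − 13.122 − 4.075 = 2 a. For the hanging block (downward positive): 10 × 10 − T = 10 a.
Adding the two equations eliminates T: 82.803 = 12 a, so a = 6.9002 m/s².
Then from the hanging block's equation, T = 10 × (10 − 6.9002) = 30.998 N.

31.0 N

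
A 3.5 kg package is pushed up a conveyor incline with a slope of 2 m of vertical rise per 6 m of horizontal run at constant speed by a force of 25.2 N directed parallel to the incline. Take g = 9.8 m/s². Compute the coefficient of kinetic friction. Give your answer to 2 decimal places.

At constant speed ΣF = 0 along the incline. The applied 25.2 N acts up the slope; the weight component mg sin 18.43° = 10.847 N and kinetic friction μN both act down the slope.
So 25.2 = 10.847 + μ × 32.540, giving μ = (25.2 − 10.847) / 32.540 = 0.4411.

0.44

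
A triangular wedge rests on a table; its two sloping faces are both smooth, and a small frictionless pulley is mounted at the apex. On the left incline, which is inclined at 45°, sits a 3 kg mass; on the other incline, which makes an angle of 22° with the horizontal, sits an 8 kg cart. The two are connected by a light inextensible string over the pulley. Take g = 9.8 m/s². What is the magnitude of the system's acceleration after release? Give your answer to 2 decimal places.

Resolve each weight along its own incline: the 3 kg mass has component 3 × 9.8 × sin 45° = 20.789 N down its slope, and the 8 kg mass has 8 × 9.8 × sin 22° = 29.369 N down its slope.
The 8 kg side's 29.369 N exceeds the other side's 20.789 N, so that mass slides down and the 3 kg mass slides up. Taking that direction as positive, Newton's second law for the whole system gives 29.369 − 20.789 = (3 + 8) a, so a = 8.580 / 11 = 0.7800 m/s².

0.78 m/s²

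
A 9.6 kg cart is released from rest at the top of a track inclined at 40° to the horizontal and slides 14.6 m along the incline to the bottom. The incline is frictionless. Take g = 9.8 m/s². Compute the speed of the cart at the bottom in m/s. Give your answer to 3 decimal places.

The weight component along the incline is mg sin 40° = 60.473 N and the normal force is N = mg cos 40° = 72.069 N.
With no friction, a = g sin 40° = 6.2993 m/s².
Starting from rest over a distance of 14.6 m, v² = 2aL = 2 × 6.2993 × 14.6 = 183.9396, so v = 13.5624 m/s.

13.562 m/s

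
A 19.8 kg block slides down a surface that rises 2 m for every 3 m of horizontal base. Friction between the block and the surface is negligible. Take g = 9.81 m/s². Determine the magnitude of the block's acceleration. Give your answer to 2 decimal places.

Resolving the weight along the incline: the component pulling the block down the slope is mg sin 33.69° = 19.8 × 9.81 × 0.5547 = 107.744 N, and the normal force is N = mg cos 33.69° = 19.8 × 9.81 × 0.8321 = 161.625 N.
With no friction the net force along the incline is 107.744 N, so a = g sin 33.69° = 107.744 / 19.8 = 5.4416 m/s².

5.44 m/s²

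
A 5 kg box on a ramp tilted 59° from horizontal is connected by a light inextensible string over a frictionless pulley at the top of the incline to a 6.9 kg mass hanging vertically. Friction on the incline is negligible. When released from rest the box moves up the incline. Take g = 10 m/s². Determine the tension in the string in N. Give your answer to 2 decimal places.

For the box on the incline: the weight component along the slope is m₁g sin 59° = 5 × 10 × 0.8572 = 42.860 N and the normal force is N = m₁g cos 59° = 25.752 N.
Newton's second law for the box (up-slope positive): T − 42.860 = 5 a. For the hanging mass (downward positive): 6.9 × 10 − T = 6.9 a.
Adding the two equations eliminates T: 26.140 = 11.9 a, so a = 2.1966 m/s².
Then from the hanging mass's equation, T = 6.9 × (10 − 2.1966) = 53.843 N.

53.84 N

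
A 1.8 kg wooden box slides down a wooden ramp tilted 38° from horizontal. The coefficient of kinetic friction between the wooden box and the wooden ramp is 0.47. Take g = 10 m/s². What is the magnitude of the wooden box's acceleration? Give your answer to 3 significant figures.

2.45 m/s²

Resolving the weight along the incline: the component pulling the wooden box down the slope is mg sin 38° = 1.8 × 10 × 0.6157 = 11.083 N, and the normal force is N = mg cos 38° = 1.8 × 10 × 0.7880 = 14.184 N.
Kinetic friction acts up the slope with magnitude f = μN = 0.47 × 14.184 = 6.666 N.
Net force along the incline is 11.083 − 6.666 = 4.417 N, so a = 4.417 / 1.8 = 2.4539 m/s².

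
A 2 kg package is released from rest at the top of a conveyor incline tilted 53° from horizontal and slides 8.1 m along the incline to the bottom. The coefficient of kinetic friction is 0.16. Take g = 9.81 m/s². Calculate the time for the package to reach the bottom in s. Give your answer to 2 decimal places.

The weight component along the incline is mg sin 53° = 15.669 N and the normal force is N = mg cos 53° = 11.808 N.
Friction up the slope is f = μN = 0.16 × 11.808 = 1.889 N, so the net downslope force is 15.669 − 1.889 = 13.780 N and a = 13.780 / 2 = 6.8900 m/s².
Starting from rest, L = ½at², so t = √(2L/a) = √(2 × 8.1 / 6.8900) = 1.5334 s.

1.53 s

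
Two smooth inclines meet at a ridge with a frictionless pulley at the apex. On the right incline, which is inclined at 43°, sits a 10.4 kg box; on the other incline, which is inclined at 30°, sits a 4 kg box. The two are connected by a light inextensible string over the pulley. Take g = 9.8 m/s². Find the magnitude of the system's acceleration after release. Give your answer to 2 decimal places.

3.47 m/s²

Resolve each weight along its own incline: the 10.4 kg mass has component 10.4 × 9.8 × sin 43° = 69.509 N down its slope, and the 4 kg mass has 4 × 9.8 × sin 30° = 19.600 N down its slope.
The 10.4 kg side's 69.509 N exceeds the other side's 19.600 N, so that mass slides down and the 4 kg mass slides up. Taking that direction as positive, Newton's second law for the whole system gives 69.509 − 19.600 = (10.4 + 4) a, so a = 49.909 / 14.4 = 3.4659 m/s².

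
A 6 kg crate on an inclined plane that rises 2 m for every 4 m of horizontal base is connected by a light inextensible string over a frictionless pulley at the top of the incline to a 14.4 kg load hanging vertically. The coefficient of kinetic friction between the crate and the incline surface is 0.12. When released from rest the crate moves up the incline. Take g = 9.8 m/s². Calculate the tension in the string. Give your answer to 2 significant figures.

For the crate on the incline: the weight component along the slope is m₁g sin 26.57° = 6 × 9.8 × 0.4472 = 26.295 N and the normal force is N = m₁g cos 26.57° = 52.592 N.
Kinetic friction opposes the crate's motion up the incline: f = μN = 0.12 × 52.592 = 6.311 N acting down the slope.
Newton's second law for the crate (up-slope positive): T − 26.295 − 6.311 = 6 a. For the hanging load (downward positive): 14.4 × 9.8 − T = 14.4 a.
Adding the two equations eliminates T: 108.514 = 20.4 a, so a = 5.3193 m/s².
Then from the hanging load's equation, T = 14.4 × (9.8 − 5.3193) = 64.522 N.

65 N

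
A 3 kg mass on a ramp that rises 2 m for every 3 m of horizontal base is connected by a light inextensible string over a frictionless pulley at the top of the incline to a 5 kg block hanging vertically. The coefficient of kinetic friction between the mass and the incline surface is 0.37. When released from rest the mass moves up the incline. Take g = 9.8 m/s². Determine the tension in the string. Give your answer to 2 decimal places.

For the mass on the incline: the weight component along the slope is m₁g sin 33.69° = 3 × 9.8 × 0.5547 = 16.308 N and the normal force is N = m₁g cos 33.69° = 24.462 N.
Kinetic friction opposes the mass's motion up the incline: f = μN = 0.37 × 24.462 = 9.051 N acting down the slope.
Newton's second law for the mass (up-slope positive): T − 16.308 − 9.051 = 3 a. For the hanging block (downward positive): 5 × 9.8 − T = 5 a.
Adding the two equations eliminates T: 23.641 = 8 a, so a = 2.9551 m/s².
Then from the hanging block's equation, T = 5 × (9.8 − 2.9551) = 34.225 N.

34.22 N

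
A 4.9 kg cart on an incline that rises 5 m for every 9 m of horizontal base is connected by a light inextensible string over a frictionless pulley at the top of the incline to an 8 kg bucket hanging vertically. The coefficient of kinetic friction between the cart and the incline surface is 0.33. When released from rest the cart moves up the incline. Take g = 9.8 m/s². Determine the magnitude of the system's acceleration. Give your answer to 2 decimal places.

For the cart on the incline: the weight component along the slope is m₁g sin 29.05° = 4.9 × 9.8 × 0.4856 = 23.319 N and the normal force is N = m₁g cos 29.05° = 41.977 N.
Kinetic friction opposes the cart's motion up the incline: f = μN = 0.33 × 41.977 = 13.852 N acting down the slope.
Newton's second law for the cart (up-slope positive): T − 23.319 − 13.852 = 4.9 a. For the hanging bucket (downward positive): 8 × 9.8 − T = 8 a.
Adding the two equations eliminates T: 41.229 = 12.9 a, so a = 3.1960 m/s².

3.20 m/s²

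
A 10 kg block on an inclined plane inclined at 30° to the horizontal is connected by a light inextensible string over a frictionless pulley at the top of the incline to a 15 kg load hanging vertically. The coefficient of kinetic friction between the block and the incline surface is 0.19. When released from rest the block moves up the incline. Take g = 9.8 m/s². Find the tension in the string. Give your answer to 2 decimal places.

97.88 N

For the block on the incline: the weight component along the slope is m₁g sin 30° = 10 × 9.8 × 0.5000 = 49.000 N and the normal force is N = m₁g cos 30° = 84.870 N.
Kinetic friction opposes the block's motion up the incline: f = μN = 0.19 × 84.870 = 16.125 N acting down the slope.
Newton's second law for the block (up-slope positive): T − 49.000 − 16.125 = 10 a. For the hanging load (downward positive): 15 × 9.8 − T = 15 a.
Adding the two equations eliminates T: 81.875 = 25 a, so a = 3.2750 m/s².
Then from the hanging load's equation, T = 15 × (9.8 − 3.2750) = 97.875 N.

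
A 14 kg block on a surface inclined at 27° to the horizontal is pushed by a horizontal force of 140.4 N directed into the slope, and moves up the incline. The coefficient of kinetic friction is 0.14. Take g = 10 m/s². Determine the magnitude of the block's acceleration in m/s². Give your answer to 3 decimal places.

The horizontal push has components F cos 27° = 140.4 × 0.8910 = 125.096 N up the incline and F sin 27° = 140.4 × 0.4540 = 63.742 N pressing into the surface.
The normal force is therefore N = mg cos 27° + F sin 27° = 124.740 + 63.742 = 188.482 N, and kinetic friction down the slope is μN = 0.14 × 188.482 = 26.387 N.
Along the incline: F cos 27° − mg sin 27° − μN = ma, so 125.096 − 63.560 − 26.387 = 14 a, giving a = 2.5106 m/s².

2.511 m/s²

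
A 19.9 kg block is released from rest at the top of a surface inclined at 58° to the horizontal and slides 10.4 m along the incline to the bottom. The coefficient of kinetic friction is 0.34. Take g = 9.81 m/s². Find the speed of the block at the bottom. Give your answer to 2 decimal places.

11.67 m/s

The weight component along the incline is mg sin 58° = 165.555 N and the normal force is N = mg cos 58° = 103.450 N.
Friction up the slope is f = μN = 0.34 × 103.450 = 35.173 N, so the net downslope force is 165.555 − 35.173 = 130.382 N and a = 130.382 / 19.9 = 6.5519 m/s².
Starting from rest over a distance of 10.4 m, v² = 2aL = 2 × 6.5519 × 10.4 = 136.2795, so v = 11.6739 m/s.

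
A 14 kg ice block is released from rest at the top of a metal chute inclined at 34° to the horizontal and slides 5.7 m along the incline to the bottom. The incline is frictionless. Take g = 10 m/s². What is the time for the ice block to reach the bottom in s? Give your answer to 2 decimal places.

1.43 s

The weight component along the incline is mg sin 34° = 78.287 N and the normal force is N = mg cos 34° = 116.065 N.
With no friction, a = g sin 34° = 5.5919 m/s².
Starting from rest, L = ½at², so t = √(2L/a) = √(2 × 5.7 / 5.5919) = 1.4278 s.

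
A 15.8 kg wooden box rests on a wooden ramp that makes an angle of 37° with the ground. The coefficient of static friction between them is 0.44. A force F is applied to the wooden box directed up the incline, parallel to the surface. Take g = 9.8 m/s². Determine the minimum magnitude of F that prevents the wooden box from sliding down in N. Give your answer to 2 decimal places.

38.77 N

The normal force is N = mg cos 37° = 123.661 N. With F at its minimum the wooden box is on the verge of sliding down, so static friction is at its maximum μ_s N = 0.44 × 123.661 = 54.411 N and acts up the slope.
Equilibrium along the incline: F + μ_s N = mg sin 37°, so F = 93.185 − 54.411 = 38.774 N.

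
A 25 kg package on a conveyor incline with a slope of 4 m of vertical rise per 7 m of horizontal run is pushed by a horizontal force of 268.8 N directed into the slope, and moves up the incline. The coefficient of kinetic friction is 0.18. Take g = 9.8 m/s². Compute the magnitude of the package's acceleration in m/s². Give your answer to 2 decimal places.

1.98 m/s²

The horizontal push has components F cos 29.74° = 268.8 × 0.8682 = 233.372 N up the incline and F sin 29.74° = 268.8 × 0.4961 = 133.352 N pressing into the surface.
The normal force is therefore N = mg cos 29.74° + F sin 29.74° = 212.709 + 133.352 = 346.061 N, and kinetic friction down the slope is μN = 0.18 × 346.061 = 62.291 N.
Along the incline: F cos 29.74° − mg sin 29.74° − μN = ma, so 233.372 − 121.545 − 62.291 = 25 a, giving a = 1.9814 m/s².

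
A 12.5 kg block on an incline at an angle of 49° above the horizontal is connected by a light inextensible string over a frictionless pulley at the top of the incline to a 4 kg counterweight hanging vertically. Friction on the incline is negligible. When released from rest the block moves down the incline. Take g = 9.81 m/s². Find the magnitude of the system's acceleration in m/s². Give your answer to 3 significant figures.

3.23 m/s²

For the block on the incline: the weight component along the slope is m₁g sin 49° = 12.5 × 9.81 × 0.7547 = 92.545 N and the normal force is N = m₁g cos 49° = 80.449 N.
Newton's second law for the block (down-slope positive): 92.545 − T = 12.5 a. For the hanging counterweight (upward positive): T − 4 × 9.81 = 4 a.
Adding the two equations eliminates T: 53.305 = 16.5 a, so a = 3.2306 m/s².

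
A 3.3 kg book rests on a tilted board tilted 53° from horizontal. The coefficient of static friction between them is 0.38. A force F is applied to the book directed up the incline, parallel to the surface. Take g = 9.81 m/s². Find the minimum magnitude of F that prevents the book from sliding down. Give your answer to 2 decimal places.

The normal force is N = mg cos 53° = 19.483 N. With F at its minimum the book is on the verge of sliding down, so static friction is at its maximum μ_s N = 0.38 × 19.483 = 7.404 N and acts up the slope.
Equilibrium along the incline: F + μ_s N = mg sin 53°, so F = 25.854 − 7.404 = 18.450 N.

18.45 N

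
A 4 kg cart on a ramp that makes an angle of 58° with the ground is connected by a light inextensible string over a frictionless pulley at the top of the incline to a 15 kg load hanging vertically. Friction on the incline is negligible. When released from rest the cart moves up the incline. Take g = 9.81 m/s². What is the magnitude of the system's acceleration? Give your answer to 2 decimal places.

5.99 m/s²

For the cart on the incline: the weight component along the slope is m₁g sin 58° = 4 × 9.81 × 0.8480 = 33.276 N and the normal force is N = m₁g cos 58° = 20.794 N.
Newton's second law for the cart (up-slope positive): T − 33.276 = 4 a. For the hanging load (downward positive): 15 × 9.81 − T = 15 a.
Adding the two equations eliminates T: 113.874 = 19 a, so a = 5.9934 m/s².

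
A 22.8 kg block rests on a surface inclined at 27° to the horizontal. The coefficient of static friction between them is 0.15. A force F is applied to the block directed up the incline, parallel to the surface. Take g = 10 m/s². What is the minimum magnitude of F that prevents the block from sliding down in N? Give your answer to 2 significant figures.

The normal force is N = mg cos 27° = 203.149 N. With F at its minimum the block is on the verge of sliding down, so static friction is at its maximum μ_s N = 0.15 × 203.149 = 30.472 N and acts up the slope.
Equilibrium along the incline: F + μ_s N = mg sin 27°, so F = 103.510 − 30.472 = 73.038 N.

73 N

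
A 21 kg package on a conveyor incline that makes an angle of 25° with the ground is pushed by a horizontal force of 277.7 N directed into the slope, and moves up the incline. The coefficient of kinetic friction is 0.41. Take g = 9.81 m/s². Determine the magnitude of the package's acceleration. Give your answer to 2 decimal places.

The horizontal push has components F cos 25° = 277.7 × 0.9063 = 251.680 N up the incline and F sin 25° = 277.7 × 0.4226 = 117.356 N pressing into the surface.
The normal force is therefore N = mg cos 25° + F sin 25° = 186.707 + 117.356 = 304.063 N, and kinetic friction down the slope is μN = 0.41 × 304.063 = 124.666 N.
Along the incline: F cos 25° − mg sin 25° − μN = ma, so 251.680 − 87.060 − 124.666 = 21 a, giving a = 1.9026 m/s².

1.90 m/s²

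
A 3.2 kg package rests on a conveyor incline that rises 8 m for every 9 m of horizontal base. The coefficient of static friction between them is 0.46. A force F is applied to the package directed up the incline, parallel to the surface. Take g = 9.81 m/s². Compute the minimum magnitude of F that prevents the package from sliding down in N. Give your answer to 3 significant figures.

10.1 N

The normal force is N = mg cos 41.63° = 23.463 N. With F at its minimum the package is on the verge of sliding down, so static friction is at its maximum μ_s N = 0.46 × 23.463 = 10.793 N and acts up the slope.
Equilibrium along the incline: F + μ_s N = mg sin 41.63°, so F = 20.856 − 10.793 = 10.063 N.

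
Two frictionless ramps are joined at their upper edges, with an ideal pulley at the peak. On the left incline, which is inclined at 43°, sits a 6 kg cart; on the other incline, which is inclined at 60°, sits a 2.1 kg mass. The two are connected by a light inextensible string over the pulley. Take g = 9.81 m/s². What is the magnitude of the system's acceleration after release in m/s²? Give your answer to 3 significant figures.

2.75 m/s²

Resolve each weight along its own incline: the 6 kg mass has component 6 × 9.81 × sin 43° = 40.142 N down its slope, and the 2.1 kg mass has 2.1 × 9.81 × sin 60° = 17.841 N down its slope.
The 6 kg side's 40.142 N exceeds the other side's 17.841 N, so that mass slides down and the 2.1 kg mass slides up. Taking that direction as positive, Newton's second law for the whole system gives 40.142 − 17.841 = (6 + 2.1) a, so a = 22.301 / 8.1 = 2.7532 m/s².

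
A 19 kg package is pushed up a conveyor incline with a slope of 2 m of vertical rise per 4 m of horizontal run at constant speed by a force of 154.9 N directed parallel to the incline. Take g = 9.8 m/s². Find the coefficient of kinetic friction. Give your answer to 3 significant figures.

At constant speed ΣF = 0 along the incline. The applied 154.9 N acts up the slope; the weight component mg sin 26.57° = 83.271 N and kinetic friction μN both act down the slope.
So 154.9 = 83.271 + μ × 166.542, giving μ = (154.9 − 83.271) / 166.542 = 0.4301.

0.430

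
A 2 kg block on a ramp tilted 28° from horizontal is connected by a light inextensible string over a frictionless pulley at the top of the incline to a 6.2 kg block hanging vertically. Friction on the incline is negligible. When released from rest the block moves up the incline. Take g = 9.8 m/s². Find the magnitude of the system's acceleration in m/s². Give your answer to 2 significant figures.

6.3 m/s²

For the block on the incline: the weight component along the slope is m₁g sin 28° = 2 × 9.8 × 0.4695 = 9.202 N and the normal force is N = m₁g cos 28° = 17.306 N.
Newton's second law for the block (up-slope positive): T − 9.202 = 2 a. For the hanging block (downward positive): 6.2 × 9.8 − T = 6.2 a.
Adding the two equations eliminates T: 51.558 = 8.2 a, so a = 6.2876 m/s².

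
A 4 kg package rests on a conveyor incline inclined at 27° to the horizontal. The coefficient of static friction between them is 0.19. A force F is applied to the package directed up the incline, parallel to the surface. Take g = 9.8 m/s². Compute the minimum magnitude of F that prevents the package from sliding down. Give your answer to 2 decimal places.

The normal force is N = mg cos 27° = 34.927 N. With F at its minimum the package is on the verge of sliding down, so static friction is at its maximum μ_s N = 0.19 × 34.927 = 6.636 N and acts up the slope.
Equilibrium along the incline: F + μ_s N = mg sin 27°, so F = 17.796 − 6.636 = 11.160 N.

11.16 N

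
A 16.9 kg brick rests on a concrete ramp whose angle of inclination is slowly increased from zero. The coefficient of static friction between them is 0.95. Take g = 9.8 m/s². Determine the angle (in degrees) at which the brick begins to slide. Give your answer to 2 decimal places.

At the threshold of sliding, static friction is at its maximum μ_s N and exactly balances the weight component along the incline: mg sin θ = μ_s mg cos θ.
Hence tan θ = μ_s = 0.95, so θ = arctan(0.95) = 43.5312°.

43.53°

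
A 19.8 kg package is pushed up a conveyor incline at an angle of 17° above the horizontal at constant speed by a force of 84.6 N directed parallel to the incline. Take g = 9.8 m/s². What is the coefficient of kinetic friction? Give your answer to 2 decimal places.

0.15

At constant speed ΣF = 0 along the incline. The applied 84.6 N acts up the slope; the weight component mg sin 17° = 56.732 N and kinetic friction μN both act down the slope.
So 84.6 = 56.732 + μ × 185.561, giving μ = (84.6 − 56.732) / 185.561 = 0.1502.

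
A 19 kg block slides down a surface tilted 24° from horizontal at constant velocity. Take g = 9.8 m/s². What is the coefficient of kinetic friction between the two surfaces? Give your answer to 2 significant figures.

At constant velocity the net force along the incline is zero: mg sin 24° = μ mg cos 24°.
So μ = tan 24° = 0.4067 / 0.9135 = 0.4452.

0.45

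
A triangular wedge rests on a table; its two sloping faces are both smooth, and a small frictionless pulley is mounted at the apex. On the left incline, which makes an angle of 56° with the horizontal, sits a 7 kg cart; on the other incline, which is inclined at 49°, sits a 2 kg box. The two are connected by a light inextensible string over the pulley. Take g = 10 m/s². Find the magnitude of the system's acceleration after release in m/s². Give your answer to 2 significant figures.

4.8 m/s²

Resolve each weight along its own incline: the 7 kg mass has component 7 × 10 × sin 56° = 58.033 N down its slope, and the 2 kg mass has 2 × 10 × sin 49° = 15.094 N down its slope.
The 7 kg side's 58.033 N exceeds the other side's 15.094 N, so that mass slides down and the 2 kg mass slides up. Taking that direction as positive, Newton's second law for the whole system gives 58.033 − 15.094 = (7 + 2) a, so a = 42.939 / 9 = 4.7710 m/s².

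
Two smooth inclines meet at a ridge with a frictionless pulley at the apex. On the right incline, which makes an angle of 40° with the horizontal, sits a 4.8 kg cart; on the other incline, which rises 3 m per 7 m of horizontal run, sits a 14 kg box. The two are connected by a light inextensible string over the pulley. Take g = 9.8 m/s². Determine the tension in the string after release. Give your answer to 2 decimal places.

Resolve each weight along its own incline: the 4.8 kg mass has component 4.8 × 9.8 × sin 40° = 30.237 N down its slope, and the 14 kg mass has 14 × 9.8 × sin 23.20° = 54.046 N down its slope.
The 14 kg side's 54.046 N exceeds the other side's 30.237 N, so that mass slides down and the 4.8 kg mass slides up. Taking that direction as positive, Newton's second law for the whole system gives 54.046 − 30.237 = (4.8 + 14) a, so a = 23.809 / 18.8 = 1.2664 m/s².
For the 4.8 kg mass (up-slope positive): T − 30.237 = 4.8 × 1.2664, so T = 36.316 N.

36.32 N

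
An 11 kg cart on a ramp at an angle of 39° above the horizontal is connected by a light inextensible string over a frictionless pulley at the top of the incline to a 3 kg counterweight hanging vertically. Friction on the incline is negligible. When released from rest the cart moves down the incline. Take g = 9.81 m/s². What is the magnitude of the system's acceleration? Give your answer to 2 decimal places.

For the cart on the incline: the weight component along the slope is m₁g sin 39° = 11 × 9.81 × 0.6293 = 67.908 N and the normal force is N = m₁g cos 39° = 83.862 N.
Newton's second law for the cart (down-slope positive): 67.908 − T = 11 a. For the hanging counterweight (upward positive): T − 3 × 9.81 = 3 a.
Adding the two equations eliminates T: 38.478 = 14 a, so a = 2.7484 m/s².

2.75 m/s²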